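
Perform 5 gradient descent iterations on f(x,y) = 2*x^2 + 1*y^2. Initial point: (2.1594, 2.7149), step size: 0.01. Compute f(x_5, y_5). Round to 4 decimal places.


Gradient descent on f(x,y) = 2*x^2 + 1*y^2.
Starting point: (2.1594, 2.7149), alpha = 0.01
Step 1: grad_x = 2*2*2.1594 = 8.6376, grad_y = 2*1*2.7149 = 5.4298
  x_1 = 2.1594 - 0.01*8.6376 = 2.073
  y_1 = 2.7149 - 0.01*5.4298 = 2.6606
Step 2: grad_x = 2*2*2.073 = 8.2921, grad_y = 2*1*2.6606 = 5.3212
  x_2 = 2.073 - 0.01*8.2921 = 1.9901
  y_2 = 2.6606 - 0.01*5.3212 = 2.6074
Step 3: grad_x = 2*2*1.9901 = 7.9604, grad_y = 2*1*2.6074 = 5.2148
  x_3 = 1.9901 - 0.01*7.9604 = 1.9105
  y_3 = 2.6074 - 0.01*5.2148 = 2.5552
Step 4: grad_x = 2*2*1.9105 = 7.642, grad_y = 2*1*2.5552 = 5.1105
  x_4 = 1.9105 - 0.01*7.642 = 1.8341
  y_4 = 2.5552 - 0.01*5.1105 = 2.5041
Step 5: grad_x = 2*2*1.8341 = 7.3363, grad_y = 2*1*2.5041 = 5.0083
  x_5 = 1.8341 - 0.01*7.3363 = 1.7607
  y_5 = 2.5041 - 0.01*5.0083 = 2.4541
f(1.7607, 2.4541) = 2*1.7607^2 + 1*2.4541^2 = 12.2226


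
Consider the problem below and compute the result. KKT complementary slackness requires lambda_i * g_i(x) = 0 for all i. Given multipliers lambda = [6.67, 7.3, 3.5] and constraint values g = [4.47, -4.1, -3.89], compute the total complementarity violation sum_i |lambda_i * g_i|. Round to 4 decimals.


KKT complementary slackness check:
lambda_1 * g_1 = 6.67 * 4.47 = 29.8149
lambda_2 * g_2 = 7.3 * -4.1 = -29.93
lambda_3 * g_3 = 3.5 * -3.89 = -13.615
Total violation = 29.8149 + 29.93 + 13.615 = 73.3599


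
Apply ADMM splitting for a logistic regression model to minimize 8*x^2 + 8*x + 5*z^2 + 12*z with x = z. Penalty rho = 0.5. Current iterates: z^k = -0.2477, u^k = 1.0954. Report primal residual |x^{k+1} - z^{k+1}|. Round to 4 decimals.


ADMM iteration with rho = 0.5, z^k = -0.2477, u^k = 1.0954
Step 1: x-update.
Minimize 8*x^2 + 8*x + (0.5/2)*(x + 0.2477 + 1.0954)^2
FOC: (2*8 + 0.5)*x = -8 + 0.5*(-0.2477 - 1.0954)
x^{k+1} = -0.5255
Step 2: z-update.
Minimize 5*z^2 + 12*z + (0.5/2)*(-0.5255 - z + 1.0954)^2
FOC: (2*5 + 0.5)*z = -12 + 0.5*(-0.5255 + 1.0954)
z^{k+1} = -1.1157
Step 3: u-update.
u^{k+1} = 1.0954 - 0.5255 + 1.1157 = 1.6856
Step 4: Primal residual = |-0.5255 + 1.1157| = 0.5902


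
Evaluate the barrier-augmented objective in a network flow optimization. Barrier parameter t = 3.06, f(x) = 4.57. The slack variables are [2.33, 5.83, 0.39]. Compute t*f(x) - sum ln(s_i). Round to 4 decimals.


Step 1: Compute log-barrier.
ln values: [0.8459, 1.763, -0.9416]
phi = -(0.8459 + 1.763 - 0.9416) = -1.6673
Step 2: Compute augmented objective.
t*f(x) = 3.06*4.57 = 13.9842
Total = 13.9842 - 1.6673 = 12.3169


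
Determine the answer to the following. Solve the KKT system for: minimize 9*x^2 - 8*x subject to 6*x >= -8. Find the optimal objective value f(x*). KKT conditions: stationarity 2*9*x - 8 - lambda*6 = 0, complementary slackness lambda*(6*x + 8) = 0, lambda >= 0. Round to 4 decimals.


Step 1: Try lambda = 0 (constraint inactive).
Stationarity: 2*9*x - 8 = 0
x* = 8/(2*9) = 4/9 = 0.4444 (rounded; the exact value 4/9 is used below)
Check constraint: 6*0.4444 = 2.6664 >= -8 -- satisfied.
Step 2: Compute optimal value.
f(x*) = 9*(4/9)^2 - 8*(4/9) = -1.7778


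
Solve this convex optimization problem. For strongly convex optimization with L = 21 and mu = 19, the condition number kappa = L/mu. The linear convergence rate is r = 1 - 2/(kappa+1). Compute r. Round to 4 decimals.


Step 1: Compute the condition number.
kappa = L/mu = 21/19 = 1.1053
Step 2: Compute the convergence rate.
r = 1 - 2/(kappa + 1) = 1 - 2*mu/(L + mu) = (L - mu)/(L + mu) = 2/40 = 0.05


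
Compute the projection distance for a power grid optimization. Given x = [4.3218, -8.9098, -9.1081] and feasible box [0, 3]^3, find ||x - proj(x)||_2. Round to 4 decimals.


Project each component onto [0, 3].
clip(4.3218) = 3.0, clip(-8.9098) = 0.0, clip(-9.1081) = 0.0
Projection = [3.0, 0.0, 0.0]
Squared diffs: [1.7472, 79.3845, 82.9575]
Distance = sqrt(164.0892) = 12.8097


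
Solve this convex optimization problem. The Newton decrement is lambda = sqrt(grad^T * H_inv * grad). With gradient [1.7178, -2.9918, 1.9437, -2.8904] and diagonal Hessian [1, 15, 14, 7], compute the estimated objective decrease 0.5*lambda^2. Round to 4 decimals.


Step 1: H is diagonal, so H^(-1) * g = [1.7178, -0.1995, 0.1388, -0.4129].
Step 2: g^T H^(-1) g = sum_i g_i^2 / H_ii
  = (1.7178)^2/1 + (-2.9918)^2/15 + (1.9437)^2/14 + (-2.8904)^2/7
  = 2.9508 + 0.5967 + 0.2699 + 1.1935 = 5.0109
Step 3: Objective decrease = 0.5 * g^T H^(-1) g = 2.5055


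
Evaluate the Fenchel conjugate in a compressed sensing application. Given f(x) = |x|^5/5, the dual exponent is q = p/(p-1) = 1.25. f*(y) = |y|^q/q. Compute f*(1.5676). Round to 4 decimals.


The conjugate exponent q satisfies 1/p + 1/q = 1.
p = 5, so q = 5/(5 - 1) = 1.25
|y|^q = 1.5676^1.25 = 1.7541
f*(1.5676) = 1.7541 / 1.25 = 1.4032


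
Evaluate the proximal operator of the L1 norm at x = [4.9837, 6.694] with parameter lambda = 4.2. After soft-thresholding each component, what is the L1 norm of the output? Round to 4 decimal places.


Soft-thresholding with lambda = 4.2:
prox(4.9837) = sign(4.9837)*max(|4.9837| - 4.2, 0) = 0.7837
prox(6.694) = sign(6.694)*max(|6.694| - 4.2, 0) = 2.494
prox(x) = [0.7837, 2.494]
||prox(x)||_1 = 0.7837 + 2.494 = 3.2777


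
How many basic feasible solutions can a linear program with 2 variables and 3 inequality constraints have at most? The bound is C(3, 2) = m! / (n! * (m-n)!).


Each vertex corresponds to some choice of n active constraints out of m, so the number of vertices is at most C(m, n) = m! / (n!(m-n)!).
m = 3, n = 2
Numerator: 3 * 2
Denominator: 2! = 2
C(3, 2) = 3


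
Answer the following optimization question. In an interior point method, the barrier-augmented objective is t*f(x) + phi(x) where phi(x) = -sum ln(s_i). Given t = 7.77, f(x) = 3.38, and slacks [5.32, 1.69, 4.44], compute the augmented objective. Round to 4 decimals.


Step 1: Compute log-barrier.
ln values: [1.6715, 0.5247, 1.4907]
phi = -(1.6715 + 0.5247 + 1.4907) = -3.6869
Step 2: Compute augmented objective.
t*f(x) = 7.77*3.38 = 26.2626
Total = 26.2626 - 3.6869 = 22.5757


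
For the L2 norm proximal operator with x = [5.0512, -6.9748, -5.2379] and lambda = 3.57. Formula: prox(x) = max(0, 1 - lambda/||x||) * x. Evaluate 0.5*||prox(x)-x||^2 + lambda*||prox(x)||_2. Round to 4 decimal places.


Step 1: Compute ||x||.
||x|| = 10.0796
Step 2: Compute scaling factor.
scale = max(0, 1 - 3.57/10.0796) = 0.6458
Step 3: prox(x) = [3.2622, -4.5045, -3.3827]
||prox(x)|| = 6.5096
Step 4: Proximal objective.
0.5*||prox-x||^2 = 6.3725
lambda*||prox|| = 23.2393
Total = 29.6117


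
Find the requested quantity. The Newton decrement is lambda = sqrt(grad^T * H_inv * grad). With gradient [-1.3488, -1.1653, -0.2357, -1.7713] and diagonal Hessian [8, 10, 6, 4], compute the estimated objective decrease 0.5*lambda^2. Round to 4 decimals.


Step 1: H is diagonal, so H^(-1) * g = [-0.1686, -0.1165, -0.0393, -0.4428].
Step 2: g^T H^(-1) g = sum_i g_i^2 / H_ii
  = (-1.3488)^2/8 + (-1.1653)^2/10 + (-0.2357)^2/6 + (-1.7713)^2/4
  = 0.2274 + 0.1358 + 0.0093 + 0.7844 = 1.1568
Step 3: Objective decrease = 0.5 * g^T H^(-1) g = 0.5784


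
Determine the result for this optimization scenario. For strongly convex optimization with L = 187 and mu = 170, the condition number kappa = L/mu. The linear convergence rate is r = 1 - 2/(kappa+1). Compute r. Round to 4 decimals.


Step 1: Compute the condition number.
kappa = L/mu = 187/170 = 1.1
Step 2: Compute the convergence rate.
r = 1 - 2/(kappa + 1) = 1 - 2*mu/(L + mu) = (L - mu)/(L + mu) = 17/357 = 0.0476


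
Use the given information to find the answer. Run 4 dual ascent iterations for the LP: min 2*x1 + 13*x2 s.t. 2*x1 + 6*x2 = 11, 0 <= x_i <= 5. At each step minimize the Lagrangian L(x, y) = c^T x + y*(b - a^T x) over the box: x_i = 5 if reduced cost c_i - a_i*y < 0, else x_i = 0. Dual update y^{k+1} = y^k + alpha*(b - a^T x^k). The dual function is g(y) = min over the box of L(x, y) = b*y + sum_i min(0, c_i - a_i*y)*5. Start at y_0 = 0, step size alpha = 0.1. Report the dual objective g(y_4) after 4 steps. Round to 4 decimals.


Dual ascent for LP: min 2*x1 + 13*x2, 2*x1 + 6*x2 = 11, 0 <= x_i <= 5
Step 1: y^k = 0.0, reduced costs: (2.0, 13.0)
  x^k = (0.0, 0.0), subgradient = b - a^T x = 11.0
  y^{k+1} = 0.0 + 0.1*11.0 = 1.1
Step 2: y^k = 1.1, reduced costs: (-0.2, 6.4)
  x^k = (5.0, 0.0), subgradient = b - a^T x = 1.0
  y^{k+1} = 1.1 + 0.1*1.0 = 1.2
Step 3: y^k = 1.2, reduced costs: (-0.4, 5.8)
  x^k = (5.0, 0.0), subgradient = b - a^T x = 1.0
  y^{k+1} = 1.2 + 0.1*1.0 = 1.3
Step 4: y^k = 1.3, reduced costs: (-0.6, 5.2)
  x^k = (5.0, 0.0), subgradient = b - a^T x = 1.0
  y^{k+1} = 1.3 + 0.1*1.0 = 1.4
Dual objective at y_4 = 1.4: reduced costs (-0.8, 4.6), box minimizer x = (5.0, 0.0)
g(y_4) = b*y + (c1 - a1*y)*x1 + (c2 - a2*y)*x2 = 11*1.4 + (-0.8)*5.0 + 4.6*0.0 = 15.4 - 4.0 + 0.0 = 11.4


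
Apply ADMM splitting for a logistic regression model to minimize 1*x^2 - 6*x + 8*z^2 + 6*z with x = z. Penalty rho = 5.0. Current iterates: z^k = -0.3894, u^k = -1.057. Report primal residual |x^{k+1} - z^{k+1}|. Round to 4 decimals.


ADMM iteration with rho = 5.0, z^k = -0.3894, u^k = -1.057
Step 1: x-update.
Minimize 1*x^2 - 6*x + (5.0/2)*(x + 0.3894 - 1.057)^2
FOC: (2*1 + 5.0)*x = 6 + 5.0*(-0.3894 + 1.057)
x^{k+1} = 1.334
Step 2: z-update.
Minimize 8*z^2 + 6*z + (5.0/2)*(1.334 - z - 1.057)^2
FOC: (2*8 + 5.0)*z = -6 + 5.0*(1.334 - 1.057)
z^{k+1} = -0.2198
Step 3: u-update.
u^{k+1} = -1.057 + 1.334 + 0.2198 = 0.4968
Step 4: Primal residual = |1.334 + 0.2198| = 1.5538


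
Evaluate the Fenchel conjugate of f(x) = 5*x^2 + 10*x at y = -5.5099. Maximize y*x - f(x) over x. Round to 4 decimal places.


f*(y) = sup_x {y*x - a*x^2 - b*x} = sup_x {(y-b)*x - a*x^2}
FOC: (y - b) - 2a*x = 0 => x* = (y - b)/(2a)
x* = (-5.5099 - 10)/(2*5) = -1.551
f*(-5.5099) = (y-b)^2/(4a) = (-5.5099 - 10)^2/(4*5)
= 240.557/20 = 12.0278


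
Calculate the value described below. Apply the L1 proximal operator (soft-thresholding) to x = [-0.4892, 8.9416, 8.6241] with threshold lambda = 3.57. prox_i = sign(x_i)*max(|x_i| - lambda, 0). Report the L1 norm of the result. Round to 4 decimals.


Soft-thresholding with lambda = 3.57:
prox(-0.4892) = sign(-0.4892)*max(|-0.4892| - 3.57, 0) = 0.0
prox(8.9416) = sign(8.9416)*max(|8.9416| - 3.57, 0) = 5.3716
prox(8.6241) = sign(8.6241)*max(|8.6241| - 3.57, 0) = 5.0541
prox(x) = [0.0, 5.3716, 5.0541]
||prox(x)||_1 = 0.0 + 5.3716 + 5.0541 = 10.4257


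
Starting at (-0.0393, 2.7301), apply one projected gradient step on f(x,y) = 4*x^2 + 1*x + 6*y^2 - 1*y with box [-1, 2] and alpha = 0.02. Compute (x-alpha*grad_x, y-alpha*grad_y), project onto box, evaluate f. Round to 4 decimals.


Step 1: Compute gradient at (-0.0393, 2.7301).
grad_x = 2*4*-0.0393 + 1 = 0.6856
grad_y = 2*6*2.7301 - 1 = 31.7612
Step 2: Gradient step.
x_raw = -0.0393 - 0.02*0.6856 = -0.053
y_raw = 2.7301 - 0.02*31.7612 = 2.0949
Step 3: Project onto [-1, 2].
x_proj = clip(-0.053) = -0.053
y_proj = clip(2.0949) = 2.0
Step 4: Evaluate f.
f(-0.053, 2.0) = 21.9582


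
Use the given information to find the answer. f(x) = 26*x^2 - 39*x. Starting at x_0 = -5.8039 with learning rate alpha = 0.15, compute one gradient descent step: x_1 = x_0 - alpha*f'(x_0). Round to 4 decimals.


We compute the gradient at x_0 and apply the update.
f'(x) = 52*x - 39
f'(-5.8039) = 52*-5.8039 - 39 = -340.8028
x_1 = -5.8039 - 0.15*-340.8028 = 45.3165


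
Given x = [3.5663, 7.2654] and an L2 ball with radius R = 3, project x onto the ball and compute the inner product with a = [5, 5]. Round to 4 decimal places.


Step 1: Compute ||x|| (intermediates to 6 decimals).
||x|| = sqrt(3.5663^2 + 7.2654^2) = 8.093487
Step 2: Project.
Since ||x|| > R, scale = R/||x|| = 3/8.093487 = 0.370668, proj(x) = scale * x
proj(x) = [1.321913, 2.693051]
Step 3: Dot product.
a^T * proj(x) = 5*1.321913 + 5*2.693051 = 20.0748


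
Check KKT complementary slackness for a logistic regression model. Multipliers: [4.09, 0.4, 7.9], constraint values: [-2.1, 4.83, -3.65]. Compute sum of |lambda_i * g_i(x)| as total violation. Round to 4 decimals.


KKT complementary slackness check:
lambda_1 * g_1 = 4.09 * -2.1 = -8.589
lambda_2 * g_2 = 0.4 * 4.83 = 1.932
lambda_3 * g_3 = 7.9 * -3.65 = -28.835
Total violation = 8.589 + 1.932 + 28.835 = 39.356


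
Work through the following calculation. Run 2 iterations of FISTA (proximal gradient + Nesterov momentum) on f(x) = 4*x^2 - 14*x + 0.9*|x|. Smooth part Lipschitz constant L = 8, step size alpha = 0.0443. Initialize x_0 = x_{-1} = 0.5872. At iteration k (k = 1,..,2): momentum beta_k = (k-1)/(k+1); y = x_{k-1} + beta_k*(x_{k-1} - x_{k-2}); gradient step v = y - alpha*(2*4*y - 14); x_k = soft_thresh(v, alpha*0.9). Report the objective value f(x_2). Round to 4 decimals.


FISTA on f(x) = 4*x^2 - 14*x + 0.9*|x|
L = 8, alpha = 0.0443
Iteration 1: beta = 0.0, y = 0.5872 + 0.0*(0.5872 - 0.5872) = 0.5872
  grad(y) = -9.3024, v = y - alpha*grad = 0.9993
  prox(v) = soft_thresh(0.9993, 0.0399) = 0.9594
Iteration 2: beta = 0.3333, y = 0.9594 + 0.3333*(0.9594 - 0.5872) = 1.0835
  grad(y) = -5.332, v = y - alpha*grad = 1.3197
  prox(v) = soft_thresh(1.3197, 0.0399) = 1.2798
f(x_2) = 4*1.2798^2 - 14*1.2798 + 0.9*|1.2798| = -10.2139


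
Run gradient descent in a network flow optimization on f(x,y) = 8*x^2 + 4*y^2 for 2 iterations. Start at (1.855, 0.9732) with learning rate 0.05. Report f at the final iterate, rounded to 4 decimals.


Gradient descent on f(x,y) = 8*x^2 + 4*y^2.
Starting point: (1.855, 0.9732), alpha = 0.05
Step 1: grad_x = 2*8*1.855 = 29.68, grad_y = 2*4*0.9732 = 7.7856
  x_1 = 1.855 - 0.05*29.68 = 0.371
  y_1 = 0.9732 - 0.05*7.7856 = 0.5839
Step 2: grad_x = 2*8*0.371 = 5.936, grad_y = 2*4*0.5839 = 4.6714
  x_2 = 0.371 - 0.05*5.936 = 0.0742
  y_2 = 0.5839 - 0.05*4.6714 = 0.3504
f(0.0742, 0.3504) = 8*0.0742^2 + 4*0.3504^2 = 0.535


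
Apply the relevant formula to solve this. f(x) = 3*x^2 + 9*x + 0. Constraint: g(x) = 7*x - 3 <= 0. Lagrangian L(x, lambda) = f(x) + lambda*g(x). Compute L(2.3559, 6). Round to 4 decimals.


Step 1: Evaluate f(x).
f(2.3559) = 3*2.3559^2 + 9*2.3559 + 0 = 37.8539
Step 2: Evaluate g(x).
g(2.3559) = 7*2.3559 - 3 = 13.4913
Step 3: Compute Lagrangian.
L = 37.8539 + 6*13.4913 = 118.8017


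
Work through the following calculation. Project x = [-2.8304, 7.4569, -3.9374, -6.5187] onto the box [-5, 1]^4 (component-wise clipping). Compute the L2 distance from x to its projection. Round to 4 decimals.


Project each component onto [-5, 1].
clip(-2.8304) = -2.8304, clip(7.4569) = 1.0, clip(-3.9374) = -3.9374, clip(-6.5187) = -5.0
Projection = [-2.8304, 1.0, -3.9374, -5.0]
Squared diffs: [0.0, 41.6916, 0.0, 2.3064]
Distance = sqrt(43.998) = 6.6331


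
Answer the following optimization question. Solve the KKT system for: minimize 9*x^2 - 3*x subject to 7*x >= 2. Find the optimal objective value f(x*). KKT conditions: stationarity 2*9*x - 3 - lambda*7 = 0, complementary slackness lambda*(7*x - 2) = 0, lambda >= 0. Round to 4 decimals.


Step 1: Try lambda = 0 (constraint inactive).
x_unc = 3/(2*9) = 0.1667
Check: 7*0.1667 = 1.1669 < 2 -- violated!
Step 2: Constraint must be active: 7*x = 2
x* = 2/7 = 0.2857 (rounded; the exact value 2/7 is used below)
lambda = (2*9*(2/7) - 3)/7 = 0.3061
Step 3: Compute optimal value.
f(x*) = 9*(2/7)^2 - 3*(2/7) = -0.1224


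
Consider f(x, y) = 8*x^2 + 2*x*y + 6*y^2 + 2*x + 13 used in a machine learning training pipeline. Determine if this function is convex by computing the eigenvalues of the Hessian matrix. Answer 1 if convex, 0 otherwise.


The Hessian of f(x,y) = 8*x^2 + 2*x*y + 6*y^2 + 2*x + 13 is:
H = [[16, 2], [2, 12]]
Trace = 16 + 12 = 28
Determinant = 16*12 - (2)^2 = 188
Discriminant = (28)^2 - 4*188 = 32.0
Eigenvalues: lambda_1 = 11.1716, lambda_2 = 16.8284
The function is convex.

1


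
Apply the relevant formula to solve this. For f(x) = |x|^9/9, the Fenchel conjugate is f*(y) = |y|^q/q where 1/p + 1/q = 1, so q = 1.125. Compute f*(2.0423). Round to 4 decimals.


The conjugate exponent q satisfies 1/p + 1/q = 1.
p = 9, so q = 9/(9 - 1) = 1.125
|y|^q = 2.0423^1.125 = 2.233
f*(2.0423) = 2.233 / 1.125 = 1.9849


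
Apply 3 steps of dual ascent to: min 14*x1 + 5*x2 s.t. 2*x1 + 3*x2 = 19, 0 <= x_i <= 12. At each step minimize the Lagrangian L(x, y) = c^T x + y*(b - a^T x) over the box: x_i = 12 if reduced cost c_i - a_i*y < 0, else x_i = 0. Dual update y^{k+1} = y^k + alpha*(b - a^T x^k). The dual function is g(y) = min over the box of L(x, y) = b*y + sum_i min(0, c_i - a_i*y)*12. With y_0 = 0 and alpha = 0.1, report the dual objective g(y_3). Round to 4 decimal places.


Dual ascent for LP: min 14*x1 + 5*x2, 2*x1 + 3*x2 = 19, 0 <= x_i <= 12
Step 1: y^k = 0.0, reduced costs: (14.0, 5.0)
  x^k = (0.0, 0.0), subgradient = b - a^T x = 19.0
  y^{k+1} = 0.0 + 0.1*19.0 = 1.9
Step 2: y^k = 1.9, reduced costs: (10.2, -0.7)
  x^k = (0.0, 12.0), subgradient = b - a^T x = -17.0
  y^{k+1} = 1.9 + 0.1*-17.0 = 0.2
Step 3: y^k = 0.2, reduced costs: (13.6, 4.4)
  x^k = (0.0, 0.0), subgradient = b - a^T x = 19.0
  y^{k+1} = 0.2 + 0.1*19.0 = 2.1
Dual objective at y_3 = 2.1: reduced costs (9.8, -1.3), box minimizer x = (0.0, 12.0)
g(y_3) = b*y + (c1 - a1*y)*x1 + (c2 - a2*y)*x2 = 19*2.1 + 9.8*0.0 + (-1.3)*12.0 = 39.9 + 0.0 - 15.6 = 24.3


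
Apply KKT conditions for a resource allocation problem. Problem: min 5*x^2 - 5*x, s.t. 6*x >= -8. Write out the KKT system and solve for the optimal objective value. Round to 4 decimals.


Step 1: Try lambda = 0 (constraint inactive).
Stationarity: 2*5*x - 5 = 0
x* = 5/(2*5) = 0.5
Check constraint: 6*0.5 = 3.0 >= -8 -- satisfied.
Step 2: Compute optimal value.
f(x*) = 5*0.5^2 - 5*0.5 = -1.25


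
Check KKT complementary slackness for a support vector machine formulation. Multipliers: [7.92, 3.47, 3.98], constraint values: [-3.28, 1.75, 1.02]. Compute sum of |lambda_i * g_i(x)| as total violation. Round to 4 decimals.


KKT complementary slackness check:
lambda_1 * g_1 = 7.92 * -3.28 = -25.9776
lambda_2 * g_2 = 3.47 * 1.75 = 6.0725
lambda_3 * g_3 = 3.98 * 1.02 = 4.0596
Total violation = 25.9776 + 6.0725 + 4.0596 = 36.1097


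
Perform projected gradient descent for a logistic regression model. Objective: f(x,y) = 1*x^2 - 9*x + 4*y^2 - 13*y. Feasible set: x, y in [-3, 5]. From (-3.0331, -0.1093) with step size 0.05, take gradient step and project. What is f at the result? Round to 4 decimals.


Step 1: Compute gradient at (-3.0331, -0.1093).
grad_x = 2*1*-3.0331 - 9 = -15.0662
grad_y = 2*4*-0.1093 - 13 = -13.8744
Step 2: Gradient step.
x_raw = -3.0331 - 0.05*-15.0662 = -2.2798
y_raw = -0.1093 - 0.05*-13.8744 = 0.5844
Step 3: Project onto [-3, 5].
x_proj = clip(-2.2798) = -2.2798
y_proj = clip(0.5844) = 0.5844
Step 4: Evaluate f.
f(-2.2798, 0.5844) = 19.4843


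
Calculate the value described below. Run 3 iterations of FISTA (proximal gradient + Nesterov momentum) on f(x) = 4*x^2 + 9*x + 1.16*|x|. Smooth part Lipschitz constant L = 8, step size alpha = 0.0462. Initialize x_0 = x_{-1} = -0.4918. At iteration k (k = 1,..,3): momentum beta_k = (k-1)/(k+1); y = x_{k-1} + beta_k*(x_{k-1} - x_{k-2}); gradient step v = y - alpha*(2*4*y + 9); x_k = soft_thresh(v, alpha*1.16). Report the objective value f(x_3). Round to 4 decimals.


FISTA on f(x) = 4*x^2 + 9*x + 1.16*|x|
L = 8, alpha = 0.0462
Iteration 1: beta = 0.0, y = -0.4918 + 0.0*(-0.4918 + 0.4918) = -0.4918
  grad(y) = 5.0656, v = y - alpha*grad = -0.7258
  prox(v) = soft_thresh(-0.7258, 0.0536) = -0.6722
Iteration 2: beta = 0.3333, y = -0.6722 + 0.3333*(-0.6722 + 0.4918) = -0.7324
  grad(y) = 3.1409, v = y - alpha*grad = -0.8775
  prox(v) = soft_thresh(-0.8775, 0.0536) = -0.8239
Iteration 3: beta = 0.5, y = -0.8239 + 0.5*(-0.8239 + 0.6722) = -0.8997
  grad(y) = 1.8021, v = y - alpha*grad = -0.983
  prox(v) = soft_thresh(-0.983, 0.0536) = -0.9294
f(x_3) = 4*(-0.9294)^2 + 9*(-0.9294) + 1.16*|-0.9294| = -3.8314


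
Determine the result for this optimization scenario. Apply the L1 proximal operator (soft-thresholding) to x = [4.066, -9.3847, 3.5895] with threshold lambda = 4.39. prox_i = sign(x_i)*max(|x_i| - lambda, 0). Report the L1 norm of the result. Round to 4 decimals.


Soft-thresholding with lambda = 4.39:
prox(4.066) = sign(4.066)*max(|4.066| - 4.39, 0) = 0.0
prox(-9.3847) = sign(-9.3847)*max(|-9.3847| - 4.39, 0) = -4.9947
prox(3.5895) = sign(3.5895)*max(|3.5895| - 4.39, 0) = 0.0
prox(x) = [0.0, -4.9947, 0.0]
||prox(x)||_1 = 0.0 + 4.9947 + 0.0 = 4.9947


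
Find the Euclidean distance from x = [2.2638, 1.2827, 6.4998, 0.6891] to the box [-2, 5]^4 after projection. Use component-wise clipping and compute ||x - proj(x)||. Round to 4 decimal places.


Project each component onto [-2, 5].
clip(2.2638) = 2.2638, clip(1.2827) = 1.2827, clip(6.4998) = 5.0, clip(0.6891) = 0.6891
Projection = [2.2638, 1.2827, 5.0, 0.6891]
Squared diffs: [0.0, 0.0, 2.2494, 0.0]
Distance = sqrt(2.2494) = 1.4998


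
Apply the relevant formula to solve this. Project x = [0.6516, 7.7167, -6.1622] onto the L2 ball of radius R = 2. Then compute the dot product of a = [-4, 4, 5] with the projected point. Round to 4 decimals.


Step 1: Compute ||x|| (intermediates to 6 decimals).
||x|| = sqrt(0.6516^2 + 7.7167^2 + (-6.1622)^2) = 9.896704
Step 2: Project.
Since ||x|| > R, scale = R/||x|| = 2/9.896704 = 0.202087, proj(x) = scale * x
proj(x) = [0.13168, 1.559445, -1.245301]
Step 3: Dot product.
a^T * proj(x) = -4*0.13168 + 4*1.559445 + 5*(-1.245301) = -0.5154


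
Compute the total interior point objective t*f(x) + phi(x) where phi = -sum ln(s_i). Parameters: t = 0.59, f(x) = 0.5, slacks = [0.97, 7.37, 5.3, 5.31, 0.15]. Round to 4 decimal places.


Step 1: Compute log-barrier.
ln values: [-0.0305, 1.9974, 1.6677, 1.6696, -1.8971]
phi = -(-0.0305 + 1.9974 + 1.6677 + 1.6696 - 1.8971) = -3.4071
Step 2: Compute augmented objective.
t*f(x) = 0.59*0.5 = 0.295
Total = 0.295 - 3.4071 = -3.1121


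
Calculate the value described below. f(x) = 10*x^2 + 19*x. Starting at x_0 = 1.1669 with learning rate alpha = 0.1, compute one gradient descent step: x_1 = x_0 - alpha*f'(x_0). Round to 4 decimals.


We compute the gradient at x_0 and apply the update.
f'(x) = 20*x + 19
f'(1.1669) = 20*1.1669 + 19 = 42.338
x_1 = 1.1669 - 0.1*42.338 = -3.0669


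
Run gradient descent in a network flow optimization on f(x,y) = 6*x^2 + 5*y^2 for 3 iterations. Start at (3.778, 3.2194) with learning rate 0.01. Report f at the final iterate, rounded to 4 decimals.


Gradient descent on f(x,y) = 6*x^2 + 5*y^2.
Starting point: (3.778, 3.2194), alpha = 0.01
Step 1: grad_x = 2*6*3.778 = 45.336, grad_y = 2*5*3.2194 = 32.194
  x_1 = 3.778 - 0.01*45.336 = 3.3246
  y_1 = 3.2194 - 0.01*32.194 = 2.8975
Step 2: grad_x = 2*6*3.3246 = 39.8957, grad_y = 2*5*2.8975 = 28.9746
  x_2 = 3.3246 - 0.01*39.8957 = 2.9257
  y_2 = 2.8975 - 0.01*28.9746 = 2.6077
Step 3: grad_x = 2*6*2.9257 = 35.1082, grad_y = 2*5*2.6077 = 26.0771
  x_3 = 2.9257 - 0.01*35.1082 = 2.5746
  y_3 = 2.6077 - 0.01*26.0771 = 2.3469
f(2.5746, 2.3469) = 6*2.5746^2 + 5*2.3469^2 = 67.3121


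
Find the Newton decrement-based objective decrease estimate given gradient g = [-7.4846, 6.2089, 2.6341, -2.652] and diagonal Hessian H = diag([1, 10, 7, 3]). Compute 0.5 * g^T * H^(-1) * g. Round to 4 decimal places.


Step 1: H is diagonal, so H^(-1) * g = [-7.4846, 0.6209, 0.3763, -0.884].
Step 2: g^T H^(-1) g = sum_i g_i^2 / H_ii
  = (-7.4846)^2/1 + (6.2089)^2/10 + (2.6341)^2/7 + (-2.652)^2/3
  = 56.0192 + 3.855 + 0.9912 + 2.3444 = 63.2099
Step 3: Objective decrease = 0.5 * g^T H^(-1) g = 31.6049


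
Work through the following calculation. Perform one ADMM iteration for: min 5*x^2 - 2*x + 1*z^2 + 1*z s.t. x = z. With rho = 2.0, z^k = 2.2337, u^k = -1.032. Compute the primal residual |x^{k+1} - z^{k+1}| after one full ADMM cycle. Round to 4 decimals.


ADMM iteration with rho = 2.0, z^k = 2.2337, u^k = -1.032
Step 1: x-update.
Minimize 5*x^2 - 2*x + (2.0/2)*(x - 2.2337 - 1.032)^2
FOC: (2*5 + 2.0)*x = 2 + 2.0*(2.2337 + 1.032)
x^{k+1} = 0.711
Step 2: z-update.
Minimize 1*z^2 + 1*z + (2.0/2)*(0.711 - z - 1.032)^2
FOC: (2*1 + 2.0)*z = -1 + 2.0*(0.711 - 1.032)
z^{k+1} = -0.4105
Step 3: u-update.
u^{k+1} = -1.032 + 0.711 + 0.4105 = 0.0895
Step 4: Primal residual = |0.711 + 0.4105| = 1.1215


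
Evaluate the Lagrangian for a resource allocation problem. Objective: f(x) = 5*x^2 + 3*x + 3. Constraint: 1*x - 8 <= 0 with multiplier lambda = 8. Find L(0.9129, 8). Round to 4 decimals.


Step 1: Evaluate f(x).
f(0.9129) = 5*0.9129^2 + 3*0.9129 + 3 = 9.9056
Step 2: Evaluate g(x).
g(0.9129) = 1*0.9129 - 8 = -7.0871
Step 3: Compute Lagrangian.
L = 9.9056 + 8*-7.0871 = -46.7912


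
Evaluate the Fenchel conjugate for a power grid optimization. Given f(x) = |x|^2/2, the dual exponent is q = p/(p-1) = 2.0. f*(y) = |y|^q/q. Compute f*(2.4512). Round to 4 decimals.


The conjugate exponent q satisfies 1/p + 1/q = 1.
p = 2, so q = 2/(2 - 1) = 2.0
|y|^q = 2.4512^2.0 = 6.0084
f*(2.4512) = 6.0084 / 2.0 = 3.0042


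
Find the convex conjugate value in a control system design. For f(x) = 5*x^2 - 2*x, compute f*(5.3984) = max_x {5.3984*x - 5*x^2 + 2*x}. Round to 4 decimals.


f*(y) = sup_x {y*x - a*x^2 - b*x} = sup_x {(y-b)*x - a*x^2}
FOC: (y - b) - 2a*x = 0 => x* = (y - b)/(2a)
x* = (5.3984 + 2)/(2*5) = 0.7398
f*(5.3984) = (y-b)^2/(4a) = (5.3984 + 2)^2/(4*5)
= 54.7363/20 = 2.7368


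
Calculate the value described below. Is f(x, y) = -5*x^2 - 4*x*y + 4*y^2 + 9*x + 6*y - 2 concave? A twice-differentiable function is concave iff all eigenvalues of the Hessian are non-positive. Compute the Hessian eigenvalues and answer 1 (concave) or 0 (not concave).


The Hessian of f(x,y) = -5*x^2 - 4*x*y + 4*y^2 + 9*x + 6*y - 2 is:
H = [[-10, -4], [-4, 8]]
Trace = -10 + 8 = -2
Determinant = -10*8 - (-4)^2 = -96
Discriminant = (-2)^2 - 4*-96 = 388.0
Eigenvalues: lambda_1 = -10.8489, lambda_2 = 8.8489
The function is not concave.

0


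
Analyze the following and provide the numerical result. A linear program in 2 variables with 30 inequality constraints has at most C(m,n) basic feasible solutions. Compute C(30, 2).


Each vertex corresponds to some choice of n active constraints out of m, so the number of vertices is at most C(m, n) = m! / (n!(m-n)!).
m = 30, n = 2
Numerator: 30 * 29
Denominator: 2! = 2
C(30, 2) = 435


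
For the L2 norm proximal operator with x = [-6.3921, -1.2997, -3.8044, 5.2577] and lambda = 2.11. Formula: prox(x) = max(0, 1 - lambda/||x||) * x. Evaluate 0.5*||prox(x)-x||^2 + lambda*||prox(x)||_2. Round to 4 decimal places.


Step 1: Compute ||x||.
||x|| = 9.2014
Step 2: Compute scaling factor.
scale = max(0, 1 - 2.11/9.2014) = 0.7707
Step 3: prox(x) = [-4.9263, -1.0017, -2.932, 4.052]
||prox(x)|| = 7.0914
Step 4: Proximal objective.
0.5*||prox-x||^2 = 2.2261
lambda*||prox|| = 14.9629
Total = 17.1888


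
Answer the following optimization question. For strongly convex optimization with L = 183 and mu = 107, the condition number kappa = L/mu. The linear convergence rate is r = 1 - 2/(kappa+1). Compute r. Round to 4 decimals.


Step 1: Compute the condition number.
kappa = L/mu = 183/107 = 1.7103
Step 2: Compute the convergence rate.
r = 1 - 2/(kappa + 1) = 1 - 2*mu/(L + mu) = (L - mu)/(L + mu) = 76/290 = 0.2621


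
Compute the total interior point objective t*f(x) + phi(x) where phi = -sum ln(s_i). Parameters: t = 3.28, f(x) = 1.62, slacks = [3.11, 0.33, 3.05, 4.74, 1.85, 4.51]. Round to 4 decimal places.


Step 1: Compute log-barrier.
ln values: [1.1346, -1.1087, 1.1151, 1.556, 0.6152, 1.5063]
phi = -(1.1346 - 1.1087 + 1.1151 + 1.556 + 0.6152 + 1.5063) = -4.8186
Step 2: Compute augmented objective.
t*f(x) = 3.28*1.62 = 5.3136
Total = 5.3136 - 4.8186 = 0.495


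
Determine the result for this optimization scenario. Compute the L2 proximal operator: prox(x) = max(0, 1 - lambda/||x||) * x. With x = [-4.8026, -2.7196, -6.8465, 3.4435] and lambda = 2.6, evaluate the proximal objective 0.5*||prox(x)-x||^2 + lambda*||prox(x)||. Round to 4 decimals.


Step 1: Compute ||x||.
||x|| = 9.4442
Step 2: Compute scaling factor.
scale = max(0, 1 - 2.6/9.4442) = 0.7247
Step 3: prox(x) = [-3.4804, -1.9709, -4.9617, 2.4955]
||prox(x)|| = 6.8442
Step 4: Proximal objective.
0.5*||prox-x||^2 = 3.38
lambda*||prox|| = 17.7949
Total = 21.175


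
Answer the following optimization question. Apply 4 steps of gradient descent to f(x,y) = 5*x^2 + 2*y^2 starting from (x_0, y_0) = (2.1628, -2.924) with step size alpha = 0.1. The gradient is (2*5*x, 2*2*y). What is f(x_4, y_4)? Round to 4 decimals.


Gradient descent on f(x,y) = 5*x^2 + 2*y^2.
Starting point: (2.1628, -2.924), alpha = 0.1
Step 1: grad_x = 2*5*2.1628 = 21.628, grad_y = 2*2*-2.924 = -11.696
  x_1 = 2.1628 - 0.1*21.628 = -0.0
  y_1 = -2.924 - 0.1*-11.696 = -1.7544
Step 2: grad_x = 2*5*-0.0 = -0.0, grad_y = 2*2*-1.7544 = -7.0176
  x_2 = -0.0 - 0.1*-0.0 = 0.0
  y_2 = -1.7544 - 0.1*-7.0176 = -1.0526
Step 3: grad_x = 2*5*0.0 = 0.0, grad_y = 2*2*-1.0526 = -4.2106
  x_3 = 0.0 - 0.1*0.0 = 0.0
  y_3 = -1.0526 - 0.1*-4.2106 = -0.6316
Step 4: grad_x = 2*5*0.0 = 0.0, grad_y = 2*2*-0.6316 = -2.5263
  x_4 = 0.0 - 0.1*0.0 = 0.0
  y_4 = -0.6316 - 0.1*-2.5263 = -0.379
f(0.0, -0.379) = 5*0.0^2 + 2*(-0.379)^2 = 0.2872


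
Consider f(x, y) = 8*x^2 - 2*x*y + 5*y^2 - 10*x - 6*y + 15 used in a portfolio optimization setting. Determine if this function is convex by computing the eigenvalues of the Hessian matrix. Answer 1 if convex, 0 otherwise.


The Hessian of f(x,y) = 8*x^2 - 2*x*y + 5*y^2 - 10*x - 6*y + 15 is:
H = [[16, -2], [-2, 10]]
Trace = 16 + 10 = 26
Determinant = 16*10 - (-2)^2 = 156
Discriminant = (26)^2 - 4*156 = 52.0
Eigenvalues: lambda_1 = 9.3944, lambda_2 = 16.6056
The function is convex.

1


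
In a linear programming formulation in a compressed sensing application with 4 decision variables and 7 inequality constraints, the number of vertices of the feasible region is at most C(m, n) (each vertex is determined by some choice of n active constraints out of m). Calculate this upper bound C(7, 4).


Each vertex corresponds to some choice of n active constraints out of m, so the number of vertices is at most C(m, n) = m! / (n!(m-n)!).
m = 7, n = 4
Numerator: 7 * 6 * 5 * 4
Denominator: 4! = 24
C(7, 4) = 35


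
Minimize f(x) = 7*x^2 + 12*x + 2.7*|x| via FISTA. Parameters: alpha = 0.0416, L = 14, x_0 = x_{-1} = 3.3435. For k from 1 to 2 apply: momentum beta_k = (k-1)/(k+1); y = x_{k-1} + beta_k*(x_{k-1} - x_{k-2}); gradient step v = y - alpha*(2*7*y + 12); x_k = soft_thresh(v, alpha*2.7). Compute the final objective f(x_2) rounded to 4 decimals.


FISTA on f(x) = 7*x^2 + 12*x + 2.7*|x|
L = 14, alpha = 0.0416
Iteration 1: beta = 0.0, y = 3.3435 + 0.0*(3.3435 - 3.3435) = 3.3435
  grad(y) = 58.809, v = y - alpha*grad = 0.897
  prox(v) = soft_thresh(0.897, 0.1123) = 0.7847
Iteration 2: beta = 0.3333, y = 0.7847 + 0.3333*(0.7847 - 3.3435) = -0.0682
  grad(y) = 11.0452, v = y - alpha*grad = -0.5277
  prox(v) = soft_thresh(-0.5277, 0.1123) = -0.4154
f(x_2) = 7*(-0.4154)^2 + 12*(-0.4154) + 2.7*|-0.4154| = -2.6552


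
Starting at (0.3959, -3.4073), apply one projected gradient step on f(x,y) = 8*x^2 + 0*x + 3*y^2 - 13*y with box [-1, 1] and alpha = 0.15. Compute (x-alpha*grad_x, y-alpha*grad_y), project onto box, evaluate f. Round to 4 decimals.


Step 1: Compute gradient at (0.3959, -3.4073).
grad_x = 2*8*0.3959 + 0 = 6.3344
grad_y = 2*3*-3.4073 - 13 = -33.4438
Step 2: Gradient step.
x_raw = 0.3959 - 0.15*6.3344 = -0.5543
y_raw = -3.4073 - 0.15*-33.4438 = 1.6093
Step 3: Project onto [-1, 1].
x_proj = clip(-0.5543) = -0.5543
y_proj = clip(1.6093) = 1.0
Step 4: Evaluate f.
f(-0.5543, 1.0) = -7.5424


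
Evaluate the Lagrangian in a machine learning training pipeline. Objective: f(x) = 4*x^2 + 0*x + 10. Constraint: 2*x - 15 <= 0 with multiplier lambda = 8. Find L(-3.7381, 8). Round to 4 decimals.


Step 1: Evaluate f(x).
f(-3.7381) = 4*(-3.7381)^2 + 0*(-3.7381) + 10 = 65.8936
Step 2: Evaluate g(x).
g(-3.7381) = 2*-3.7381 - 15 = -22.4762
Step 3: Compute Lagrangian.
L = 65.8936 + 8*-22.4762 = -113.916


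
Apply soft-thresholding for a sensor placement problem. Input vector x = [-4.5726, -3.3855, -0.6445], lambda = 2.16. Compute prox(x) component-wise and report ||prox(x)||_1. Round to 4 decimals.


Soft-thresholding with lambda = 2.16:
prox(-4.5726) = sign(-4.5726)*max(|-4.5726| - 2.16, 0) = -2.4126
prox(-3.3855) = sign(-3.3855)*max(|-3.3855| - 2.16, 0) = -1.2255
prox(-0.6445) = sign(-0.6445)*max(|-0.6445| - 2.16, 0) = 0.0
prox(x) = [-2.4126, -1.2255, 0.0]
||prox(x)||_1 = 2.4126 + 1.2255 + 0.0 = 3.6381


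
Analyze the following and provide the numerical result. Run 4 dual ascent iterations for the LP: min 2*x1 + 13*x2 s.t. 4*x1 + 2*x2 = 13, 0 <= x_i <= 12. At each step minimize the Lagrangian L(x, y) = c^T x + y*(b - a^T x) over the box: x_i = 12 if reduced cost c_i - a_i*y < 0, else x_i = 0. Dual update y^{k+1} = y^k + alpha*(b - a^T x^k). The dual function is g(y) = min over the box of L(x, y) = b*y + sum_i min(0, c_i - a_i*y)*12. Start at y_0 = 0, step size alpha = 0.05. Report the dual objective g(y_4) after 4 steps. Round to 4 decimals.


Dual ascent for LP: min 2*x1 + 13*x2, 4*x1 + 2*x2 = 13, 0 <= x_i <= 12
Step 1: y^k = 0.0, reduced costs: (2.0, 13.0)
  x^k = (0.0, 0.0), subgradient = b - a^T x = 13.0
  y^{k+1} = 0.0 + 0.05*13.0 = 0.65
Step 2: y^k = 0.65, reduced costs: (-0.6, 11.7)
  x^k = (12.0, 0.0), subgradient = b - a^T x = -35.0
  y^{k+1} = 0.65 + 0.05*-35.0 = -1.1
Step 3: y^k = -1.1, reduced costs: (6.4, 15.2)
  x^k = (0.0, 0.0), subgradient = b - a^T x = 13.0
  y^{k+1} = -1.1 + 0.05*13.0 = -0.45
Step 4: y^k = -0.45, reduced costs: (3.8, 13.9)
  x^k = (0.0, 0.0), subgradient = b - a^T x = 13.0
  y^{k+1} = -0.45 + 0.05*13.0 = 0.2
Dual objective at y_4 = 0.2: reduced costs (1.2, 12.6), box minimizer x = (0.0, 0.0)
g(y_4) = b*y + (c1 - a1*y)*x1 + (c2 - a2*y)*x2 = 13*0.2 + 1.2*0.0 + 12.6*0.0 = 2.6 + 0.0 + 0.0 = 2.6


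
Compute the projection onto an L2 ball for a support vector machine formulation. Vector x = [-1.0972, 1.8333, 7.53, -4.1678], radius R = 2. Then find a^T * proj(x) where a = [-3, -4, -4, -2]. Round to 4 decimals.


Step 1: Compute ||x|| (intermediates to 6 decimals).
||x|| = sqrt((-1.0972)^2 + 1.8333^2 + 7.53^2 + (-4.1678)^2) = 8.867711
Step 2: Project.
Since ||x|| > R, scale = R/||x|| = 2/8.867711 = 0.225537, proj(x) = scale * x
proj(x) = [-0.247459, 0.413477, 1.698294, -0.939993]
Step 3: Dot product.
a^T * proj(x) = -3*(-0.247459) - 4*0.413477 - 4*1.698294 - 2*(-0.939993) = -5.8247


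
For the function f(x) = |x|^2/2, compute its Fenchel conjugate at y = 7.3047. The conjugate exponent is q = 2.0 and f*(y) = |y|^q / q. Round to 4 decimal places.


The conjugate exponent q satisfies 1/p + 1/q = 1.
p = 2, so q = 2/(2 - 1) = 2.0
|y|^q = 7.3047^2.0 = 53.3586
f*(7.3047) = 53.3586 / 2.0 = 26.6793


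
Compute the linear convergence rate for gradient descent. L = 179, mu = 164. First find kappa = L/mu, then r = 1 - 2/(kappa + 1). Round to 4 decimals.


Step 1: Compute the condition number.
kappa = L/mu = 179/164 = 1.0915
Step 2: Compute the convergence rate.
r = 1 - 2/(kappa + 1) = 1 - 2*mu/(L + mu) = (L - mu)/(L + mu) = 15/343 = 0.0437


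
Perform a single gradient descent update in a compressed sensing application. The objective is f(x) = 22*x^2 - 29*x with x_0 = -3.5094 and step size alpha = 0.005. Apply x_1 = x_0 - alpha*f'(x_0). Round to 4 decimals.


We compute the gradient at x_0 and apply the update.
f'(x) = 44*x - 29
f'(-3.5094) = 44*-3.5094 - 29 = -183.4136
x_1 = -3.5094 - 0.005*-183.4136 = -2.5923


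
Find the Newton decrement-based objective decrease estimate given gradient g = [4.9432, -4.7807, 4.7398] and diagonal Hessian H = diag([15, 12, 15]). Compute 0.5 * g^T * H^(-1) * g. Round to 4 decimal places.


Step 1: H is diagonal, so H^(-1) * g = [0.3295, -0.3984, 0.316].
Step 2: g^T H^(-1) g = sum_i g_i^2 / H_ii
  = (4.9432)^2/15 + (-4.7807)^2/12 + (4.7398)^2/15
  = 1.629 + 1.9046 + 1.4977 = 5.0313
Step 3: Objective decrease = 0.5 * g^T H^(-1) g = 2.5157


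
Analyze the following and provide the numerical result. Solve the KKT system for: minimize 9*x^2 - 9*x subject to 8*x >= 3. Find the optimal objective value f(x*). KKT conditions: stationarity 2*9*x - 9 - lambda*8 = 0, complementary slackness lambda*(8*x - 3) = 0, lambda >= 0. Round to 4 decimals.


Step 1: Try lambda = 0 (constraint inactive).
Stationarity: 2*9*x - 9 = 0
x* = 9/(2*9) = 0.5
Check constraint: 8*0.5 = 4.0 >= 3 -- satisfied.
Step 2: Compute optimal value.
f(x*) = 9*0.5^2 - 9*0.5 = -2.25


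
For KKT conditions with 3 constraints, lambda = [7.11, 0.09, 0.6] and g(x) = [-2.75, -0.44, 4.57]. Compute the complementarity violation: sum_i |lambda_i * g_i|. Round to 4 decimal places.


KKT complementary slackness check:
lambda_1 * g_1 = 7.11 * -2.75 = -19.5525
lambda_2 * g_2 = 0.09 * -0.44 = -0.0396
lambda_3 * g_3 = 0.6 * 4.57 = 2.742
Total violation = 19.5525 + 0.0396 + 2.742 = 22.3341


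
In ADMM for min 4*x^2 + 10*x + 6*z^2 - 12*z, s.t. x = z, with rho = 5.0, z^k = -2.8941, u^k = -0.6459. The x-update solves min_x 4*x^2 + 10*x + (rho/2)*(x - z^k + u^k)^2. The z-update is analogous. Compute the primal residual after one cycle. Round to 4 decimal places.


ADMM iteration with rho = 5.0, z^k = -2.8941, u^k = -0.6459
Step 1: x-update.
Minimize 4*x^2 + 10*x + (5.0/2)*(x + 2.8941 - 0.6459)^2
FOC: (2*4 + 5.0)*x = -10 + 5.0*(-2.8941 + 0.6459)
x^{k+1} = -1.6339
Step 2: z-update.
Minimize 6*z^2 - 12*z + (5.0/2)*(-1.6339 - z - 0.6459)^2
FOC: (2*6 + 5.0)*z = 12 + 5.0*(-1.6339 - 0.6459)
z^{k+1} = 0.0353
Step 3: u-update.
u^{k+1} = -0.6459 - 1.6339 - 0.0353 = -2.3152
Step 4: Primal residual = |-1.6339 - 0.0353| = 1.6693


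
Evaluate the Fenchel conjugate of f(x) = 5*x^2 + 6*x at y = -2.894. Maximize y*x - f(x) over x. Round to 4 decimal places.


f*(y) = sup_x {y*x - a*x^2 - b*x} = sup_x {(y-b)*x - a*x^2}
FOC: (y - b) - 2a*x = 0 => x* = (y - b)/(2a)
x* = (-2.894 - 6)/(2*5) = -0.8894
f*(-2.894) = (y-b)^2/(4a) = (-2.894 - 6)^2/(4*5)
= 79.1032/20 = 3.9552


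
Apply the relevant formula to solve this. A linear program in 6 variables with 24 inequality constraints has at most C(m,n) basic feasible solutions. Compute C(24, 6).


Each vertex corresponds to some choice of n active constraints out of m, so the number of vertices is at most C(m, n) = m! / (n!(m-n)!).
m = 24, n = 6
Numerator: 24 * 23 * 22 * 21 * 20 * 19
Denominator: 6! = 720
C(24, 6) = 134596


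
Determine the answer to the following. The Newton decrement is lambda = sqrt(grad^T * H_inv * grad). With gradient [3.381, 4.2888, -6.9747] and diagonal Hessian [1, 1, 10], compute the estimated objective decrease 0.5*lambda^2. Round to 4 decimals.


Step 1: H is diagonal, so H^(-1) * g = [3.381, 4.2888, -0.6975].
Step 2: g^T H^(-1) g = sum_i g_i^2 / H_ii
  = (3.381)^2/1 + (4.2888)^2/1 + (-6.9747)^2/10
  = 11.4312 + 18.3938 + 4.8646 = 34.6896
Step 3: Objective decrease = 0.5 * g^T H^(-1) g = 17.3448


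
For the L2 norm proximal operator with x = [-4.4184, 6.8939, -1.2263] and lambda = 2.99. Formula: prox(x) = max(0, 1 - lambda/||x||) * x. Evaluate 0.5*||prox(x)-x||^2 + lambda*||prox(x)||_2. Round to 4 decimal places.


Step 1: Compute ||x||.
||x|| = 8.2796
Step 2: Compute scaling factor.
scale = max(0, 1 - 2.99/8.2796) = 0.6389
Step 3: prox(x) = [-2.8228, 4.4043, -0.7834]
||prox(x)|| = 5.2896
Step 4: Proximal objective.
0.5*||prox-x||^2 = 4.4701
lambda*||prox|| = 15.8159
Total = 20.286


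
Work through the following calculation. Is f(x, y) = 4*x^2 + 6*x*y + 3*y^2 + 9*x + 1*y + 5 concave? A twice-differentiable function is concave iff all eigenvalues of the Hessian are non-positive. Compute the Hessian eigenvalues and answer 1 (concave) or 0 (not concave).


The Hessian of f(x,y) = 4*x^2 + 6*x*y + 3*y^2 + 9*x + 1*y + 5 is:
H = [[8, 6], [6, 6]]
Trace = 8 + 6 = 14
Determinant = 8*6 - (6)^2 = 12
Discriminant = (14)^2 - 4*12 = 148.0
Eigenvalues: lambda_1 = 0.9172, lambda_2 = 13.0828
The function is not concave.

0


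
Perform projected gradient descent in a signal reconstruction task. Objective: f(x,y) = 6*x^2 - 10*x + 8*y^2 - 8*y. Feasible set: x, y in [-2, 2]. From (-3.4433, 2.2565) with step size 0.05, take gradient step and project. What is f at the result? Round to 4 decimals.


Step 1: Compute gradient at (-3.4433, 2.2565).
grad_x = 2*6*-3.4433 - 10 = -51.3196
grad_y = 2*8*2.2565 - 8 = 28.104
Step 2: Gradient step.
x_raw = -3.4433 - 0.05*-51.3196 = -0.8773
y_raw = 2.2565 - 0.05*28.104 = 0.8513
Step 3: Project onto [-2, 2].
x_proj = clip(-0.8773) = -0.8773
y_proj = clip(0.8513) = 0.8513
Step 4: Evaluate f.
f(-0.8773, 0.8513) = 12.3786
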